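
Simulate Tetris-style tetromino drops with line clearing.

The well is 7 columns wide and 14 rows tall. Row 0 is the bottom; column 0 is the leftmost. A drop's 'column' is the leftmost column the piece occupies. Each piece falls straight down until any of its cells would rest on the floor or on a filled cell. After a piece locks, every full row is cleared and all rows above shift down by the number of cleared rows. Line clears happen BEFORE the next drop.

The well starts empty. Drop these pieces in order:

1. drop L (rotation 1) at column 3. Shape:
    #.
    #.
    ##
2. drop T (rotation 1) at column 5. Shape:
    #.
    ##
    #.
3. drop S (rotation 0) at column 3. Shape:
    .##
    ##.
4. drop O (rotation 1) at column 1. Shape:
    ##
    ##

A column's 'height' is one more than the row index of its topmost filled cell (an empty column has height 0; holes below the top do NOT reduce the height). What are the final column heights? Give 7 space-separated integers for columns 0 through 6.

Drop 1: L rot1 at col 3 lands with bottom-row=0; cleared 0 line(s) (total 0); column heights now [0 0 0 3 1 0 0], max=3
Drop 2: T rot1 at col 5 lands with bottom-row=0; cleared 0 line(s) (total 0); column heights now [0 0 0 3 1 3 2], max=3
Drop 3: S rot0 at col 3 lands with bottom-row=3; cleared 0 line(s) (total 0); column heights now [0 0 0 4 5 5 2], max=5
Drop 4: O rot1 at col 1 lands with bottom-row=0; cleared 0 line(s) (total 0); column heights now [0 2 2 4 5 5 2], max=5

Answer: 0 2 2 4 5 5 2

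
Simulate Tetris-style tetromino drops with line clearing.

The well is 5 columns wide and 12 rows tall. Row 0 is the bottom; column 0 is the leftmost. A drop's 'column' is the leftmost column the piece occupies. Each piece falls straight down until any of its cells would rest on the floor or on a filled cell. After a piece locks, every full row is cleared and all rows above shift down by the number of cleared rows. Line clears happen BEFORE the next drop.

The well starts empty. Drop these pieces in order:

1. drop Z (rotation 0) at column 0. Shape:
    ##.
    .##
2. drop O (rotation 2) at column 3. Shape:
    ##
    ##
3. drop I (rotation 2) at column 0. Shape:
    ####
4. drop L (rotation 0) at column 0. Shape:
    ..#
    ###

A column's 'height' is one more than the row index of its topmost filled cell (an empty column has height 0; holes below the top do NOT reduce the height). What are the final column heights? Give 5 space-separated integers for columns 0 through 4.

Answer: 4 4 5 3 2

Derivation:
Drop 1: Z rot0 at col 0 lands with bottom-row=0; cleared 0 line(s) (total 0); column heights now [2 2 1 0 0], max=2
Drop 2: O rot2 at col 3 lands with bottom-row=0; cleared 0 line(s) (total 0); column heights now [2 2 1 2 2], max=2
Drop 3: I rot2 at col 0 lands with bottom-row=2; cleared 0 line(s) (total 0); column heights now [3 3 3 3 2], max=3
Drop 4: L rot0 at col 0 lands with bottom-row=3; cleared 0 line(s) (total 0); column heights now [4 4 5 3 2], max=5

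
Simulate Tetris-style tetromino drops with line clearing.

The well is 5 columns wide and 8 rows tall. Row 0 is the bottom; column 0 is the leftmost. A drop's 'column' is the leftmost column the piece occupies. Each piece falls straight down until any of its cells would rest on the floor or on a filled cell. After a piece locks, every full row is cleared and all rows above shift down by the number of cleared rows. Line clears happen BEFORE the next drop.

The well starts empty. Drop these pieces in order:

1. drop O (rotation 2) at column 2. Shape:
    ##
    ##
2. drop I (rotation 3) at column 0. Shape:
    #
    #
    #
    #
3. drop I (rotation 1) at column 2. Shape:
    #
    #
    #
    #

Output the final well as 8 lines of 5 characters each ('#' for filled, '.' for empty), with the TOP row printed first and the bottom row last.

Drop 1: O rot2 at col 2 lands with bottom-row=0; cleared 0 line(s) (total 0); column heights now [0 0 2 2 0], max=2
Drop 2: I rot3 at col 0 lands with bottom-row=0; cleared 0 line(s) (total 0); column heights now [4 0 2 2 0], max=4
Drop 3: I rot1 at col 2 lands with bottom-row=2; cleared 0 line(s) (total 0); column heights now [4 0 6 2 0], max=6

Answer: .....
.....
..#..
..#..
#.#..
#.#..
#.##.
#.##.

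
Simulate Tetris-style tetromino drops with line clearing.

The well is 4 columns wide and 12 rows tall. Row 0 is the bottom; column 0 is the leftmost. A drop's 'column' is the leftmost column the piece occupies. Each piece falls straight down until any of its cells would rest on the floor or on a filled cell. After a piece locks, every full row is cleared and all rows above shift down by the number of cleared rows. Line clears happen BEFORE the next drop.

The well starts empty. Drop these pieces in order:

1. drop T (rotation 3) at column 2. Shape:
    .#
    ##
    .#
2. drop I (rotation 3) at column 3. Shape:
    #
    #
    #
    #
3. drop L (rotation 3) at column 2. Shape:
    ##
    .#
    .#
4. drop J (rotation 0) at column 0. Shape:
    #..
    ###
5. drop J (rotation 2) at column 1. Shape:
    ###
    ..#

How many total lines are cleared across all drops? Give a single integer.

Drop 1: T rot3 at col 2 lands with bottom-row=0; cleared 0 line(s) (total 0); column heights now [0 0 2 3], max=3
Drop 2: I rot3 at col 3 lands with bottom-row=3; cleared 0 line(s) (total 0); column heights now [0 0 2 7], max=7
Drop 3: L rot3 at col 2 lands with bottom-row=7; cleared 0 line(s) (total 0); column heights now [0 0 10 10], max=10
Drop 4: J rot0 at col 0 lands with bottom-row=10; cleared 0 line(s) (total 0); column heights now [12 11 11 10], max=12
Drop 5: J rot2 at col 1 lands with bottom-row=10; cleared 2 line(s) (total 2); column heights now [0 0 10 10], max=10

Answer: 2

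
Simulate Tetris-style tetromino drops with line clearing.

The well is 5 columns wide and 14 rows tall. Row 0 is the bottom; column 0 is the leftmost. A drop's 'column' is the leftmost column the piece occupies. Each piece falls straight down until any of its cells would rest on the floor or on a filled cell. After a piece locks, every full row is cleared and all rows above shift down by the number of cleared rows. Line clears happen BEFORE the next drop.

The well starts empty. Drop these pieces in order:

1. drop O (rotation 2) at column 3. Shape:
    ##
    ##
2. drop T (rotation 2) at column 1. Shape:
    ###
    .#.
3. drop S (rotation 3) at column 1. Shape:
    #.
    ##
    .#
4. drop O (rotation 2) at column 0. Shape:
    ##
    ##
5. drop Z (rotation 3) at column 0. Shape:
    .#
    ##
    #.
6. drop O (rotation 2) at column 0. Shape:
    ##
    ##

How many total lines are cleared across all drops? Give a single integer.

Answer: 0

Derivation:
Drop 1: O rot2 at col 3 lands with bottom-row=0; cleared 0 line(s) (total 0); column heights now [0 0 0 2 2], max=2
Drop 2: T rot2 at col 1 lands with bottom-row=1; cleared 0 line(s) (total 0); column heights now [0 3 3 3 2], max=3
Drop 3: S rot3 at col 1 lands with bottom-row=3; cleared 0 line(s) (total 0); column heights now [0 6 5 3 2], max=6
Drop 4: O rot2 at col 0 lands with bottom-row=6; cleared 0 line(s) (total 0); column heights now [8 8 5 3 2], max=8
Drop 5: Z rot3 at col 0 lands with bottom-row=8; cleared 0 line(s) (total 0); column heights now [10 11 5 3 2], max=11
Drop 6: O rot2 at col 0 lands with bottom-row=11; cleared 0 line(s) (total 0); column heights now [13 13 5 3 2], max=13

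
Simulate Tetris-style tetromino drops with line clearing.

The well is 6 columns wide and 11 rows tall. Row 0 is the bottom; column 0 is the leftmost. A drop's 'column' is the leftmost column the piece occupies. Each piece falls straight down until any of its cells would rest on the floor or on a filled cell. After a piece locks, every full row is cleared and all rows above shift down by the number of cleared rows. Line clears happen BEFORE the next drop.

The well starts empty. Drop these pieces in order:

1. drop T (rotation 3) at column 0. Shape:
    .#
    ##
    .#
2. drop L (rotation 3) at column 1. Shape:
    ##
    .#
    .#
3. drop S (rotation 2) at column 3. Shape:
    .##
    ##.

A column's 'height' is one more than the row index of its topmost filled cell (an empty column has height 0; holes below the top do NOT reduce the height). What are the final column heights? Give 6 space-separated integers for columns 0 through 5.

Drop 1: T rot3 at col 0 lands with bottom-row=0; cleared 0 line(s) (total 0); column heights now [2 3 0 0 0 0], max=3
Drop 2: L rot3 at col 1 lands with bottom-row=1; cleared 0 line(s) (total 0); column heights now [2 4 4 0 0 0], max=4
Drop 3: S rot2 at col 3 lands with bottom-row=0; cleared 0 line(s) (total 0); column heights now [2 4 4 1 2 2], max=4

Answer: 2 4 4 1 2 2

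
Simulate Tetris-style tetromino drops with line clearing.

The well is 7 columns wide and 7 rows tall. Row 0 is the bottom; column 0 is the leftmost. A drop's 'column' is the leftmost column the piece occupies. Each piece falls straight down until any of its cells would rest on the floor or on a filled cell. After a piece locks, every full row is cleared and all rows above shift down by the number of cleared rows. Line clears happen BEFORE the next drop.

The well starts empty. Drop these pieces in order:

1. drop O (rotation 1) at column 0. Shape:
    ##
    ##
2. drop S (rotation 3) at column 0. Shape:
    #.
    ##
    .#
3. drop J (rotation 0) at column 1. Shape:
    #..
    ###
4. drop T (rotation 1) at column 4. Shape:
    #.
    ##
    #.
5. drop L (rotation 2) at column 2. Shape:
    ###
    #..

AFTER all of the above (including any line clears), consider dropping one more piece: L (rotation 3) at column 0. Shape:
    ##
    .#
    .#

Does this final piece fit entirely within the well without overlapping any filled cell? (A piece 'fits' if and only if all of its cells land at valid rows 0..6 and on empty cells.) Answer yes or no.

Answer: no

Derivation:
Drop 1: O rot1 at col 0 lands with bottom-row=0; cleared 0 line(s) (total 0); column heights now [2 2 0 0 0 0 0], max=2
Drop 2: S rot3 at col 0 lands with bottom-row=2; cleared 0 line(s) (total 0); column heights now [5 4 0 0 0 0 0], max=5
Drop 3: J rot0 at col 1 lands with bottom-row=4; cleared 0 line(s) (total 0); column heights now [5 6 5 5 0 0 0], max=6
Drop 4: T rot1 at col 4 lands with bottom-row=0; cleared 0 line(s) (total 0); column heights now [5 6 5 5 3 2 0], max=6
Drop 5: L rot2 at col 2 lands with bottom-row=5; cleared 0 line(s) (total 0); column heights now [5 6 7 7 7 2 0], max=7
Test piece L rot3 at col 0 (width 2): heights before test = [5 6 7 7 7 2 0]; fits = False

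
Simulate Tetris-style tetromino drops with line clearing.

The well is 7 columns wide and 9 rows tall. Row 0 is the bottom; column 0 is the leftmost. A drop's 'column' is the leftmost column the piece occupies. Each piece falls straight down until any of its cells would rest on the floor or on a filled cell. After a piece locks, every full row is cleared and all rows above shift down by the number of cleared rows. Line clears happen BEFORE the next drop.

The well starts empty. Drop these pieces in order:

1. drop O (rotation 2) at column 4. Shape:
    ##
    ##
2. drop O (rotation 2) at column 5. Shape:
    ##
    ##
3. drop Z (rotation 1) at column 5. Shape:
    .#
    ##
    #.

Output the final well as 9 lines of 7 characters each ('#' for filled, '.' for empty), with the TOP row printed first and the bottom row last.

Drop 1: O rot2 at col 4 lands with bottom-row=0; cleared 0 line(s) (total 0); column heights now [0 0 0 0 2 2 0], max=2
Drop 2: O rot2 at col 5 lands with bottom-row=2; cleared 0 line(s) (total 0); column heights now [0 0 0 0 2 4 4], max=4
Drop 3: Z rot1 at col 5 lands with bottom-row=4; cleared 0 line(s) (total 0); column heights now [0 0 0 0 2 6 7], max=7

Answer: .......
.......
......#
.....##
.....#.
.....##
.....##
....##.
....##.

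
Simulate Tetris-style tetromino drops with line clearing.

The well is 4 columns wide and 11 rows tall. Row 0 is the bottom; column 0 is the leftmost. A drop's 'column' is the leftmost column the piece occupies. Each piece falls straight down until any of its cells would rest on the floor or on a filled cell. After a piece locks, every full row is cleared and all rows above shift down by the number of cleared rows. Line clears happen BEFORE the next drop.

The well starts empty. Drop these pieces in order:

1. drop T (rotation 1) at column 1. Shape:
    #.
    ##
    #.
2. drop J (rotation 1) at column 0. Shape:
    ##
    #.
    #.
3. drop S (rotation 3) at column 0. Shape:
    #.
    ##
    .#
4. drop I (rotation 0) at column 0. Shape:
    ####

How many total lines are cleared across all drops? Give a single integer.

Answer: 1

Derivation:
Drop 1: T rot1 at col 1 lands with bottom-row=0; cleared 0 line(s) (total 0); column heights now [0 3 2 0], max=3
Drop 2: J rot1 at col 0 lands with bottom-row=1; cleared 0 line(s) (total 0); column heights now [4 4 2 0], max=4
Drop 3: S rot3 at col 0 lands with bottom-row=4; cleared 0 line(s) (total 0); column heights now [7 6 2 0], max=7
Drop 4: I rot0 at col 0 lands with bottom-row=7; cleared 1 line(s) (total 1); column heights now [7 6 2 0], max=7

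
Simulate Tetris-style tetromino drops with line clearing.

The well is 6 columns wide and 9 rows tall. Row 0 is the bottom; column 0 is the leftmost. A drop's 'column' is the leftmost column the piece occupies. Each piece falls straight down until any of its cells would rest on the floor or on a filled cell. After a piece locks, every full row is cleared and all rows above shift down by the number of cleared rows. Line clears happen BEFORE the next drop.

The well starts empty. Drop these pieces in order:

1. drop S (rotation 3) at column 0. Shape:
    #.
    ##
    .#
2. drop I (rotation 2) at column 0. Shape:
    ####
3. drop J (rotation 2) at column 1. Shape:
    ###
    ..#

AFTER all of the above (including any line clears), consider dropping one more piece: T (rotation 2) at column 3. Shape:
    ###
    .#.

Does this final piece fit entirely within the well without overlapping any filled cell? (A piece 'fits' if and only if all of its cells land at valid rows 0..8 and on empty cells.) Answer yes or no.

Drop 1: S rot3 at col 0 lands with bottom-row=0; cleared 0 line(s) (total 0); column heights now [3 2 0 0 0 0], max=3
Drop 2: I rot2 at col 0 lands with bottom-row=3; cleared 0 line(s) (total 0); column heights now [4 4 4 4 0 0], max=4
Drop 3: J rot2 at col 1 lands with bottom-row=4; cleared 0 line(s) (total 0); column heights now [4 6 6 6 0 0], max=6
Test piece T rot2 at col 3 (width 3): heights before test = [4 6 6 6 0 0]; fits = True

Answer: yes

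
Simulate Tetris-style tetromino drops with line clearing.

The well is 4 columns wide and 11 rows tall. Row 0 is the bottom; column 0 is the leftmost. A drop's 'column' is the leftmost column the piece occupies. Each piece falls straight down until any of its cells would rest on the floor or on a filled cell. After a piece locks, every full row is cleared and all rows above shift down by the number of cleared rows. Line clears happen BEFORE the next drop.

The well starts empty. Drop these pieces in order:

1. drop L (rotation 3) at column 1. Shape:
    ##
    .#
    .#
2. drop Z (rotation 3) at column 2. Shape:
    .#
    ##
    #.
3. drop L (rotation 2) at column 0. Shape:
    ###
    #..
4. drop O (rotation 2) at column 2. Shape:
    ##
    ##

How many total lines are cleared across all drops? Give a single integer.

Answer: 1

Derivation:
Drop 1: L rot3 at col 1 lands with bottom-row=0; cleared 0 line(s) (total 0); column heights now [0 3 3 0], max=3
Drop 2: Z rot3 at col 2 lands with bottom-row=3; cleared 0 line(s) (total 0); column heights now [0 3 5 6], max=6
Drop 3: L rot2 at col 0 lands with bottom-row=4; cleared 1 line(s) (total 1); column heights now [5 3 5 5], max=5
Drop 4: O rot2 at col 2 lands with bottom-row=5; cleared 0 line(s) (total 1); column heights now [5 3 7 7], max=7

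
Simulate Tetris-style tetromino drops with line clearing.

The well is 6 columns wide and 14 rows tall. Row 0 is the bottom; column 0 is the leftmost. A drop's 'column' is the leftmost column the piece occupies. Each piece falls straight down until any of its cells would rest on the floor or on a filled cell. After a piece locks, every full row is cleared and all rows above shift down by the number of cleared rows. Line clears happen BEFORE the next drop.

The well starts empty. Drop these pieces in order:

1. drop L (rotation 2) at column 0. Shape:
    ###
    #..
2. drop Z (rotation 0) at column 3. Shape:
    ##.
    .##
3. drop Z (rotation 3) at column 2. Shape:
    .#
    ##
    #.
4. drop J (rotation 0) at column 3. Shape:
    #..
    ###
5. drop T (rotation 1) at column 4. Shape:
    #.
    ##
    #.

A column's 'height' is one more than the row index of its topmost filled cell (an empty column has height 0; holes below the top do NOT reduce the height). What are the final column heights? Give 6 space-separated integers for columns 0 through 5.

Answer: 2 2 4 7 9 8

Derivation:
Drop 1: L rot2 at col 0 lands with bottom-row=0; cleared 0 line(s) (total 0); column heights now [2 2 2 0 0 0], max=2
Drop 2: Z rot0 at col 3 lands with bottom-row=0; cleared 0 line(s) (total 0); column heights now [2 2 2 2 2 1], max=2
Drop 3: Z rot3 at col 2 lands with bottom-row=2; cleared 0 line(s) (total 0); column heights now [2 2 4 5 2 1], max=5
Drop 4: J rot0 at col 3 lands with bottom-row=5; cleared 0 line(s) (total 0); column heights now [2 2 4 7 6 6], max=7
Drop 5: T rot1 at col 4 lands with bottom-row=6; cleared 0 line(s) (total 0); column heights now [2 2 4 7 9 8], max=9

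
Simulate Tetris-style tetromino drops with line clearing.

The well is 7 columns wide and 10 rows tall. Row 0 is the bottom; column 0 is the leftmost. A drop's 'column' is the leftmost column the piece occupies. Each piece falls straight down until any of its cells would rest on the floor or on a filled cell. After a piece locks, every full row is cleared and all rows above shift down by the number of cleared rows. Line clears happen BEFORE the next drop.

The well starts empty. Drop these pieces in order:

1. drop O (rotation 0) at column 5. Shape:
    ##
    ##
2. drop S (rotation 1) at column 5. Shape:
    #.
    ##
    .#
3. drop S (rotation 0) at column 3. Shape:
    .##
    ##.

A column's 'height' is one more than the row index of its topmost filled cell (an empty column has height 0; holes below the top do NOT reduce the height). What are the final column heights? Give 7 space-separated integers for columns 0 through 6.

Drop 1: O rot0 at col 5 lands with bottom-row=0; cleared 0 line(s) (total 0); column heights now [0 0 0 0 0 2 2], max=2
Drop 2: S rot1 at col 5 lands with bottom-row=2; cleared 0 line(s) (total 0); column heights now [0 0 0 0 0 5 4], max=5
Drop 3: S rot0 at col 3 lands with bottom-row=4; cleared 0 line(s) (total 0); column heights now [0 0 0 5 6 6 4], max=6

Answer: 0 0 0 5 6 6 4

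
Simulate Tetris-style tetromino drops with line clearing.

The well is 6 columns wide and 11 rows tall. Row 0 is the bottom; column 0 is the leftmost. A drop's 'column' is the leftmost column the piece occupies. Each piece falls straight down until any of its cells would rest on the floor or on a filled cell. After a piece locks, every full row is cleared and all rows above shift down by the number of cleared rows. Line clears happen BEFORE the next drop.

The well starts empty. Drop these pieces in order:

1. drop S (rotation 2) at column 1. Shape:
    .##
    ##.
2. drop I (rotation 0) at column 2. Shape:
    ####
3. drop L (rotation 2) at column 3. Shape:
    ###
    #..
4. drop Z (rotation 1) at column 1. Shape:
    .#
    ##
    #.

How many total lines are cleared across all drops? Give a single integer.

Answer: 0

Derivation:
Drop 1: S rot2 at col 1 lands with bottom-row=0; cleared 0 line(s) (total 0); column heights now [0 1 2 2 0 0], max=2
Drop 2: I rot0 at col 2 lands with bottom-row=2; cleared 0 line(s) (total 0); column heights now [0 1 3 3 3 3], max=3
Drop 3: L rot2 at col 3 lands with bottom-row=3; cleared 0 line(s) (total 0); column heights now [0 1 3 5 5 5], max=5
Drop 4: Z rot1 at col 1 lands with bottom-row=2; cleared 0 line(s) (total 0); column heights now [0 4 5 5 5 5], max=5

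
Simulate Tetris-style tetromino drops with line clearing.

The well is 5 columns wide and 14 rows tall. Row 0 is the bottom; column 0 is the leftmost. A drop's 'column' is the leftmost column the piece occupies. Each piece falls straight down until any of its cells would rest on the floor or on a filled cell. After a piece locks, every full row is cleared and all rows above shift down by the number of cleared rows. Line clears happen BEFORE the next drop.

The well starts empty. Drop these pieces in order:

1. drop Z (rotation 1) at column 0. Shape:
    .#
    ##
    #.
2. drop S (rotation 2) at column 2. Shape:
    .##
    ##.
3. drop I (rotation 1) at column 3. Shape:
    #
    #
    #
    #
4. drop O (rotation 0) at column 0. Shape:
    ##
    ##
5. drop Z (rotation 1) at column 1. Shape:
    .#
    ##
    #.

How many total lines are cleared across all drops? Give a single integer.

Drop 1: Z rot1 at col 0 lands with bottom-row=0; cleared 0 line(s) (total 0); column heights now [2 3 0 0 0], max=3
Drop 2: S rot2 at col 2 lands with bottom-row=0; cleared 0 line(s) (total 0); column heights now [2 3 1 2 2], max=3
Drop 3: I rot1 at col 3 lands with bottom-row=2; cleared 0 line(s) (total 0); column heights now [2 3 1 6 2], max=6
Drop 4: O rot0 at col 0 lands with bottom-row=3; cleared 0 line(s) (total 0); column heights now [5 5 1 6 2], max=6
Drop 5: Z rot1 at col 1 lands with bottom-row=5; cleared 0 line(s) (total 0); column heights now [5 7 8 6 2], max=8

Answer: 0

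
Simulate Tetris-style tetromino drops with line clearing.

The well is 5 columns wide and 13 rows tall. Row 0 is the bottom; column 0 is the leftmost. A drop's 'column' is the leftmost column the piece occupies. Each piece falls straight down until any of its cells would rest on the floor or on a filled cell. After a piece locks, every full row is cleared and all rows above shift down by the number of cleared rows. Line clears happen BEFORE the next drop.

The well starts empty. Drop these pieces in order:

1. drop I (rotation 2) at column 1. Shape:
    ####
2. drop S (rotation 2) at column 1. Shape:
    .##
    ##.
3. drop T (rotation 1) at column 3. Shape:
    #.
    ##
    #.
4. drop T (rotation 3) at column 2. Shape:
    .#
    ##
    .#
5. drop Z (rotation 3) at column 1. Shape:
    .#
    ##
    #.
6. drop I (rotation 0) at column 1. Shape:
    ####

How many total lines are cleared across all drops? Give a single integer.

Answer: 0

Derivation:
Drop 1: I rot2 at col 1 lands with bottom-row=0; cleared 0 line(s) (total 0); column heights now [0 1 1 1 1], max=1
Drop 2: S rot2 at col 1 lands with bottom-row=1; cleared 0 line(s) (total 0); column heights now [0 2 3 3 1], max=3
Drop 3: T rot1 at col 3 lands with bottom-row=3; cleared 0 line(s) (total 0); column heights now [0 2 3 6 5], max=6
Drop 4: T rot3 at col 2 lands with bottom-row=6; cleared 0 line(s) (total 0); column heights now [0 2 8 9 5], max=9
Drop 5: Z rot3 at col 1 lands with bottom-row=7; cleared 0 line(s) (total 0); column heights now [0 9 10 9 5], max=10
Drop 6: I rot0 at col 1 lands with bottom-row=10; cleared 0 line(s) (total 0); column heights now [0 11 11 11 11], max=11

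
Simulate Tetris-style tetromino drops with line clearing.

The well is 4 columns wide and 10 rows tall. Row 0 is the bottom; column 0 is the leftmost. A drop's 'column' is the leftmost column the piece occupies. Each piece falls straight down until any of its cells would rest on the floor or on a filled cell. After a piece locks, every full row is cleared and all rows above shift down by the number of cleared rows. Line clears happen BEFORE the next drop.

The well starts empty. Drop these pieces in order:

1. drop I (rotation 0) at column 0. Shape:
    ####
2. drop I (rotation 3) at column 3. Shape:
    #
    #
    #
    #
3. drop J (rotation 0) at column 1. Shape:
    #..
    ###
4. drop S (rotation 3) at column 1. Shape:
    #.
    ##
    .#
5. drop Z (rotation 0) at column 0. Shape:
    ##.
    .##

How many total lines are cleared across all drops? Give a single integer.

Answer: 1

Derivation:
Drop 1: I rot0 at col 0 lands with bottom-row=0; cleared 1 line(s) (total 1); column heights now [0 0 0 0], max=0
Drop 2: I rot3 at col 3 lands with bottom-row=0; cleared 0 line(s) (total 1); column heights now [0 0 0 4], max=4
Drop 3: J rot0 at col 1 lands with bottom-row=4; cleared 0 line(s) (total 1); column heights now [0 6 5 5], max=6
Drop 4: S rot3 at col 1 lands with bottom-row=5; cleared 0 line(s) (total 1); column heights now [0 8 7 5], max=8
Drop 5: Z rot0 at col 0 lands with bottom-row=8; cleared 0 line(s) (total 1); column heights now [10 10 9 5], max=10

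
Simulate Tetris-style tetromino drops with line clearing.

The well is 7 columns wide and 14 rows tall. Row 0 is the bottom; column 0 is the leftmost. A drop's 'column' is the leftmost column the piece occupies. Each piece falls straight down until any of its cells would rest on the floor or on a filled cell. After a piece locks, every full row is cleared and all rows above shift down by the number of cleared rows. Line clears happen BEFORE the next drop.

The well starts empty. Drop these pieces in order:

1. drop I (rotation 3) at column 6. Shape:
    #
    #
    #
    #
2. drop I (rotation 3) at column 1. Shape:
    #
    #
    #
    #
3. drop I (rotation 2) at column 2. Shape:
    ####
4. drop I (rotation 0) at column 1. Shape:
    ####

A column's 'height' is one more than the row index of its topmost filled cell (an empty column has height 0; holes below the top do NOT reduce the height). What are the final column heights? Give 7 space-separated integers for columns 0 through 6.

Drop 1: I rot3 at col 6 lands with bottom-row=0; cleared 0 line(s) (total 0); column heights now [0 0 0 0 0 0 4], max=4
Drop 2: I rot3 at col 1 lands with bottom-row=0; cleared 0 line(s) (total 0); column heights now [0 4 0 0 0 0 4], max=4
Drop 3: I rot2 at col 2 lands with bottom-row=0; cleared 0 line(s) (total 0); column heights now [0 4 1 1 1 1 4], max=4
Drop 4: I rot0 at col 1 lands with bottom-row=4; cleared 0 line(s) (total 0); column heights now [0 5 5 5 5 1 4], max=5

Answer: 0 5 5 5 5 1 4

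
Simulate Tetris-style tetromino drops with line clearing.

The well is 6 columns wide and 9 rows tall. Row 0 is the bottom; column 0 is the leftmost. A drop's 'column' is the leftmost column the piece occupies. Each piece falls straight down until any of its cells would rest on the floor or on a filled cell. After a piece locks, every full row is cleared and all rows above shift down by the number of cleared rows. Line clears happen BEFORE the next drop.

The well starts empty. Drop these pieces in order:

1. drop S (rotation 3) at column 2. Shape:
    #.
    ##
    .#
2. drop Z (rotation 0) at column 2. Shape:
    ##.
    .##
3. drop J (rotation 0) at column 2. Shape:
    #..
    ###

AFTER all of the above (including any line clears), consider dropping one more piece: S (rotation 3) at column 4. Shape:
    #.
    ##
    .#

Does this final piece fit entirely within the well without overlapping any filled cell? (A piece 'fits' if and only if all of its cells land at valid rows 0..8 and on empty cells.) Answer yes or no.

Drop 1: S rot3 at col 2 lands with bottom-row=0; cleared 0 line(s) (total 0); column heights now [0 0 3 2 0 0], max=3
Drop 2: Z rot0 at col 2 lands with bottom-row=2; cleared 0 line(s) (total 0); column heights now [0 0 4 4 3 0], max=4
Drop 3: J rot0 at col 2 lands with bottom-row=4; cleared 0 line(s) (total 0); column heights now [0 0 6 5 5 0], max=6
Test piece S rot3 at col 4 (width 2): heights before test = [0 0 6 5 5 0]; fits = True

Answer: yes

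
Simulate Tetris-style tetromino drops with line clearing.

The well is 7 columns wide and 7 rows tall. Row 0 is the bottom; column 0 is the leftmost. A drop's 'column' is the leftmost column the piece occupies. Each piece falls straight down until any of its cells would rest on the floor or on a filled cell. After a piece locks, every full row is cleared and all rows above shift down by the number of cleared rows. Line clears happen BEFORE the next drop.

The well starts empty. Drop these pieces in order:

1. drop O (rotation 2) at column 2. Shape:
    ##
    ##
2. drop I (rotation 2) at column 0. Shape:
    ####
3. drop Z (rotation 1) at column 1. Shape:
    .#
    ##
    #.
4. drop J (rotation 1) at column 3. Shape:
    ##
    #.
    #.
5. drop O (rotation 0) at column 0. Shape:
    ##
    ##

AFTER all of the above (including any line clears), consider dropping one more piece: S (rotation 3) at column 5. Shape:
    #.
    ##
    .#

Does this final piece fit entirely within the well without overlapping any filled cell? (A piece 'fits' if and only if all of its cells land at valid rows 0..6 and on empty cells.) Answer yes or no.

Answer: yes

Derivation:
Drop 1: O rot2 at col 2 lands with bottom-row=0; cleared 0 line(s) (total 0); column heights now [0 0 2 2 0 0 0], max=2
Drop 2: I rot2 at col 0 lands with bottom-row=2; cleared 0 line(s) (total 0); column heights now [3 3 3 3 0 0 0], max=3
Drop 3: Z rot1 at col 1 lands with bottom-row=3; cleared 0 line(s) (total 0); column heights now [3 5 6 3 0 0 0], max=6
Drop 4: J rot1 at col 3 lands with bottom-row=3; cleared 0 line(s) (total 0); column heights now [3 5 6 6 6 0 0], max=6
Drop 5: O rot0 at col 0 lands with bottom-row=5; cleared 0 line(s) (total 0); column heights now [7 7 6 6 6 0 0], max=7
Test piece S rot3 at col 5 (width 2): heights before test = [7 7 6 6 6 0 0]; fits = True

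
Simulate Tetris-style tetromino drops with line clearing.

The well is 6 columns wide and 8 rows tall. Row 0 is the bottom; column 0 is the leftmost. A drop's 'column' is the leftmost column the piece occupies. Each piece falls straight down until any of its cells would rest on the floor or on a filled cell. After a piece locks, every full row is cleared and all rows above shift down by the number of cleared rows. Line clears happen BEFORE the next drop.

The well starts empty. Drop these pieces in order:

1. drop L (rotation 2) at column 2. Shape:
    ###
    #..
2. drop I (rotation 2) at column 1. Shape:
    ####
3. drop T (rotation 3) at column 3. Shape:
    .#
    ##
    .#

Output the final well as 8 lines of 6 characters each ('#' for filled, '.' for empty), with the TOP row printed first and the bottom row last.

Drop 1: L rot2 at col 2 lands with bottom-row=0; cleared 0 line(s) (total 0); column heights now [0 0 2 2 2 0], max=2
Drop 2: I rot2 at col 1 lands with bottom-row=2; cleared 0 line(s) (total 0); column heights now [0 3 3 3 3 0], max=3
Drop 3: T rot3 at col 3 lands with bottom-row=3; cleared 0 line(s) (total 0); column heights now [0 3 3 5 6 0], max=6

Answer: ......
......
....#.
...##.
....#.
.####.
..###.
..#...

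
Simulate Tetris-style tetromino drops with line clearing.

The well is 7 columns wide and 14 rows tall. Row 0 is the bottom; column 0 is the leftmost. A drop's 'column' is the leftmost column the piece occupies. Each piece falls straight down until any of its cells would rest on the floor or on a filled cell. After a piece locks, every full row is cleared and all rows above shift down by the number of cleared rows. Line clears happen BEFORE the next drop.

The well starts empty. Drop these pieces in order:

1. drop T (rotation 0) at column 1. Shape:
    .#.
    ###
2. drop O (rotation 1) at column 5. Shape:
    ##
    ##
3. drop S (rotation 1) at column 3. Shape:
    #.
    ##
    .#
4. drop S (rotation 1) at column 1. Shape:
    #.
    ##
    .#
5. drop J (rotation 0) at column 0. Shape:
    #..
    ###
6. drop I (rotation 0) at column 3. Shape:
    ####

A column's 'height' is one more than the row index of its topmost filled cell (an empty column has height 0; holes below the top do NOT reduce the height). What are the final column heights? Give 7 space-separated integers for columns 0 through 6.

Answer: 7 6 6 4 4 4 4

Derivation:
Drop 1: T rot0 at col 1 lands with bottom-row=0; cleared 0 line(s) (total 0); column heights now [0 1 2 1 0 0 0], max=2
Drop 2: O rot1 at col 5 lands with bottom-row=0; cleared 0 line(s) (total 0); column heights now [0 1 2 1 0 2 2], max=2
Drop 3: S rot1 at col 3 lands with bottom-row=0; cleared 0 line(s) (total 0); column heights now [0 1 2 3 2 2 2], max=3
Drop 4: S rot1 at col 1 lands with bottom-row=2; cleared 0 line(s) (total 0); column heights now [0 5 4 3 2 2 2], max=5
Drop 5: J rot0 at col 0 lands with bottom-row=5; cleared 0 line(s) (total 0); column heights now [7 6 6 3 2 2 2], max=7
Drop 6: I rot0 at col 3 lands with bottom-row=3; cleared 0 line(s) (total 0); column heights now [7 6 6 4 4 4 4], max=7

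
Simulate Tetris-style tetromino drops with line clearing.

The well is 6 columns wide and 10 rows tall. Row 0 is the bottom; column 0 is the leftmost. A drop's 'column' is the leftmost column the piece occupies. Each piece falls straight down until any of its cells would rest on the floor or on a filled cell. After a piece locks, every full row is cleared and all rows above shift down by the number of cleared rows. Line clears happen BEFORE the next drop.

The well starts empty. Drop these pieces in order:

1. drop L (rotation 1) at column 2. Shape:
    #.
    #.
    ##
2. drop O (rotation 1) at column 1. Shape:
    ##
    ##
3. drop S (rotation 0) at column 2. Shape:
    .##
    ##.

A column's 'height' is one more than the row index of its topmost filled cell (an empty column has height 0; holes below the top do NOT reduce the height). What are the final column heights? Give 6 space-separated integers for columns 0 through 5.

Answer: 0 5 6 7 7 0

Derivation:
Drop 1: L rot1 at col 2 lands with bottom-row=0; cleared 0 line(s) (total 0); column heights now [0 0 3 1 0 0], max=3
Drop 2: O rot1 at col 1 lands with bottom-row=3; cleared 0 line(s) (total 0); column heights now [0 5 5 1 0 0], max=5
Drop 3: S rot0 at col 2 lands with bottom-row=5; cleared 0 line(s) (total 0); column heights now [0 5 6 7 7 0], max=7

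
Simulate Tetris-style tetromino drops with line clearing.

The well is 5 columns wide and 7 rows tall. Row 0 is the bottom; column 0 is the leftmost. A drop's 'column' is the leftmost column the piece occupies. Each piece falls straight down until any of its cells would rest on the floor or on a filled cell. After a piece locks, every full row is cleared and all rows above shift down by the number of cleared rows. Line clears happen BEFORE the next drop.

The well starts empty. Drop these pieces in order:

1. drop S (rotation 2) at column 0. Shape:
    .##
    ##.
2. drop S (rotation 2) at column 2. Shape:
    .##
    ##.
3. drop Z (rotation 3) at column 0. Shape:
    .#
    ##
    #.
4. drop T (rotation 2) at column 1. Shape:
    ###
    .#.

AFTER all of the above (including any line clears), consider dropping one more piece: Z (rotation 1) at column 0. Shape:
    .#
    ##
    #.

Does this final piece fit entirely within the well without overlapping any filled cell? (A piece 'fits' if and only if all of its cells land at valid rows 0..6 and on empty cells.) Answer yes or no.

Answer: yes

Derivation:
Drop 1: S rot2 at col 0 lands with bottom-row=0; cleared 0 line(s) (total 0); column heights now [1 2 2 0 0], max=2
Drop 2: S rot2 at col 2 lands with bottom-row=2; cleared 0 line(s) (total 0); column heights now [1 2 3 4 4], max=4
Drop 3: Z rot3 at col 0 lands with bottom-row=1; cleared 0 line(s) (total 0); column heights now [3 4 3 4 4], max=4
Drop 4: T rot2 at col 1 lands with bottom-row=3; cleared 0 line(s) (total 0); column heights now [3 5 5 5 4], max=5
Test piece Z rot1 at col 0 (width 2): heights before test = [3 5 5 5 4]; fits = True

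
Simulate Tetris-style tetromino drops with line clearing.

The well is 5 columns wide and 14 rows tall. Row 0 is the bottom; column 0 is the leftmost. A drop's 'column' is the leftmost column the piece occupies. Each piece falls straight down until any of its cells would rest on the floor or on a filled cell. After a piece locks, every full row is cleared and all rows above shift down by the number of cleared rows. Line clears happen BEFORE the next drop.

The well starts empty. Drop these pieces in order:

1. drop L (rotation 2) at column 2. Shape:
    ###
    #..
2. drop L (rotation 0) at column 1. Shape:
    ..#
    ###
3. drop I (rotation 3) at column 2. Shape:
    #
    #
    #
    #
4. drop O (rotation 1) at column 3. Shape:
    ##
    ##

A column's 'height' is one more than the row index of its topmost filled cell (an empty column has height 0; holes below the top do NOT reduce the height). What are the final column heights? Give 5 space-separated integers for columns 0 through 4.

Drop 1: L rot2 at col 2 lands with bottom-row=0; cleared 0 line(s) (total 0); column heights now [0 0 2 2 2], max=2
Drop 2: L rot0 at col 1 lands with bottom-row=2; cleared 0 line(s) (total 0); column heights now [0 3 3 4 2], max=4
Drop 3: I rot3 at col 2 lands with bottom-row=3; cleared 0 line(s) (total 0); column heights now [0 3 7 4 2], max=7
Drop 4: O rot1 at col 3 lands with bottom-row=4; cleared 0 line(s) (total 0); column heights now [0 3 7 6 6], max=7

Answer: 0 3 7 6 6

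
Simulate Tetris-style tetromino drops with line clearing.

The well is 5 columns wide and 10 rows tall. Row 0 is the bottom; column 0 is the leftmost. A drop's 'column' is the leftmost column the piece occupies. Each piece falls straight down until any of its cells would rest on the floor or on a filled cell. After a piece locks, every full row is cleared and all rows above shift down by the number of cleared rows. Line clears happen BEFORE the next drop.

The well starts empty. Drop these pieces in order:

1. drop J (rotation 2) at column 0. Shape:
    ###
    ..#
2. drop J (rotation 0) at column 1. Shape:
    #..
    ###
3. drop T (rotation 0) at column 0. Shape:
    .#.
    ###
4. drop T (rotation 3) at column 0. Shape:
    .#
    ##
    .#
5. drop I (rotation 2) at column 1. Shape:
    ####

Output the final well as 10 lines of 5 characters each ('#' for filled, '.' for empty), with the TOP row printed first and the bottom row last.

Answer: .####
.#...
##...
.#...
.#...
###..
.#...
.###.
###..
..#..

Derivation:
Drop 1: J rot2 at col 0 lands with bottom-row=0; cleared 0 line(s) (total 0); column heights now [2 2 2 0 0], max=2
Drop 2: J rot0 at col 1 lands with bottom-row=2; cleared 0 line(s) (total 0); column heights now [2 4 3 3 0], max=4
Drop 3: T rot0 at col 0 lands with bottom-row=4; cleared 0 line(s) (total 0); column heights now [5 6 5 3 0], max=6
Drop 4: T rot3 at col 0 lands with bottom-row=6; cleared 0 line(s) (total 0); column heights now [8 9 5 3 0], max=9
Drop 5: I rot2 at col 1 lands with bottom-row=9; cleared 0 line(s) (total 0); column heights now [8 10 10 10 10], max=10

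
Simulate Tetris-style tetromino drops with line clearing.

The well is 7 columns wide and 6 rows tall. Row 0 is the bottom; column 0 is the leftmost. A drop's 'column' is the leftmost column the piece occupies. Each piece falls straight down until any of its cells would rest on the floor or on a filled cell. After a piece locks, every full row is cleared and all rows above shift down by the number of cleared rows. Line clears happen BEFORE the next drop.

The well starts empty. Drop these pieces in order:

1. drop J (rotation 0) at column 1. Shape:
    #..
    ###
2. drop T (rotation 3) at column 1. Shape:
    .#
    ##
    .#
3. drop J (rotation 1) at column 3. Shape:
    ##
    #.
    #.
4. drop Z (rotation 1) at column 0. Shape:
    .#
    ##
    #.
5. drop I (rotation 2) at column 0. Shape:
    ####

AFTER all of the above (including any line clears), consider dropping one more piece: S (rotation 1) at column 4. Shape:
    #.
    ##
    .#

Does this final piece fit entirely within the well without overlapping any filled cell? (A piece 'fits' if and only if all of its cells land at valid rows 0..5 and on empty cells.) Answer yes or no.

Answer: yes

Derivation:
Drop 1: J rot0 at col 1 lands with bottom-row=0; cleared 0 line(s) (total 0); column heights now [0 2 1 1 0 0 0], max=2
Drop 2: T rot3 at col 1 lands with bottom-row=1; cleared 0 line(s) (total 0); column heights now [0 3 4 1 0 0 0], max=4
Drop 3: J rot1 at col 3 lands with bottom-row=1; cleared 0 line(s) (total 0); column heights now [0 3 4 4 4 0 0], max=4
Drop 4: Z rot1 at col 0 lands with bottom-row=2; cleared 0 line(s) (total 0); column heights now [4 5 4 4 4 0 0], max=5
Drop 5: I rot2 at col 0 lands with bottom-row=5; cleared 0 line(s) (total 0); column heights now [6 6 6 6 4 0 0], max=6
Test piece S rot1 at col 4 (width 2): heights before test = [6 6 6 6 4 0 0]; fits = True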